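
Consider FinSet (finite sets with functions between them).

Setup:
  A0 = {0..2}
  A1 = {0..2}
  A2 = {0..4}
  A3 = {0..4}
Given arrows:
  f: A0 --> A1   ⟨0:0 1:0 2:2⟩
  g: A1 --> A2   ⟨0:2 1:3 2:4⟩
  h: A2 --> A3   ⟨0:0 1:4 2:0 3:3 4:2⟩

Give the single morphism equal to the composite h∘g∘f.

Answer: ⟨0:0 1:0 2:2⟩

Work:
  0 f-->0 g-->2 h-->0
  1 f-->0 g-->2 h-->0
  2 f-->2 g-->4 h-->2
result: ⟨0:0 1:0 2:2⟩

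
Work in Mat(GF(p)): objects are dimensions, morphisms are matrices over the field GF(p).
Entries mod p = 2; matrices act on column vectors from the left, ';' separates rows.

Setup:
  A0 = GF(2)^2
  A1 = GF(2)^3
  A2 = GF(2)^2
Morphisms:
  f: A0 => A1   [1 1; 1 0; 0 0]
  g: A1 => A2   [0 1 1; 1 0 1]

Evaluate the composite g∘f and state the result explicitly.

  e0=[1,0] f=>[1,1,0] g=>[1,1]
  e1=[0,1] f=>[1,0,0] g=>[0,1]
⟦path⟧: [1 0; 1 1]

Answer: [1 0; 1 1]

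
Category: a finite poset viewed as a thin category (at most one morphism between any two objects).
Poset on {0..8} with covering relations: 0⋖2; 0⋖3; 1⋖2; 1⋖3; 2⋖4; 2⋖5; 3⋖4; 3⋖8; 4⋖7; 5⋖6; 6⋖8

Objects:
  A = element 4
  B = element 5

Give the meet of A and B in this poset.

Lower bounds of A=4 and B=5: {0,1,2}
  0 <= 2
  1 <= 2
  2 <= 2
glb = 2

Answer: A∧B = 2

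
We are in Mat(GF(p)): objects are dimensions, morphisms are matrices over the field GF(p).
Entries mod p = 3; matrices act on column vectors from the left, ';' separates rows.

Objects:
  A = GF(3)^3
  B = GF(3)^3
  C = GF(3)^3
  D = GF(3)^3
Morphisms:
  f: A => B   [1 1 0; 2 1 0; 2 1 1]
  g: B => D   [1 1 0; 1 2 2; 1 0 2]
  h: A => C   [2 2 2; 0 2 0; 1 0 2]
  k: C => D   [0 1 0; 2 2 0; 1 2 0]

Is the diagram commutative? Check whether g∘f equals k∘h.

Path 1 = f;g:
  e0=[1,0,0] f=>[1,2,2] g=>[0,0,2]
  e1=[0,1,0] f=>[1,1,1] g=>[2,2,0]
  e2=[0,0,1] f=>[0,0,1] g=>[0,2,2]
  result₁ = [0 2 0; 0 2 2; 2 0 2]
Path 2 = h;k:
  e0=[1,0,0] h=>[2,0,1] k=>[0,1,2]
  e1=[0,1,0] h=>[2,2,0] k=>[2,2,0]
  e2=[0,0,1] h=>[2,0,2] k=>[0,1,2]
  result₂ = [0 2 0; 1 2 1; 2 0 2]
Equal? NO — does not commute

Answer: DOES NOT COMMUTE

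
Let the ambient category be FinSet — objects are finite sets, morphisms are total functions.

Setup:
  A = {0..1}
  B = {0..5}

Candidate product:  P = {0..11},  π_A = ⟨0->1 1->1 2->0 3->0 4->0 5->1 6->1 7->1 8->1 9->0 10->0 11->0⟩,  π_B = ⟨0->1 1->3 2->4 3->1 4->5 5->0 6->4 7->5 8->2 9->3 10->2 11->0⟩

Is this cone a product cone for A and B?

|A|·|B| = 2·6 = 12;  |P| = 12
Check the pairing map k ↦ (π_A(k), π_B(k)):
  0 -> (1,1)
  1 -> (1,3)
  2 -> (0,4)
  3 -> (0,1)
  4 -> (0,5)
  5 -> (1,0)
  6 -> (1,4)
  7 -> (1,5)
  8 -> (1,2)
  9 -> (0,3)
  10 -> (0,2)
  11 -> (0,0)
distinct pairs in image: 12 / 12 needed
  → bijection onto A×B; projections well-typed.

Answer: VALID PRODUCT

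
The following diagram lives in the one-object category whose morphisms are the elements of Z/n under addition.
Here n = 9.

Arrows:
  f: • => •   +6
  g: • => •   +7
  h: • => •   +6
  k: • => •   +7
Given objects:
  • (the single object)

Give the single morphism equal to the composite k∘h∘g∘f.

  0 +6≡6 +7≡4 +6≡1 +7≡8  (mod 9)
result: +8

Answer: +8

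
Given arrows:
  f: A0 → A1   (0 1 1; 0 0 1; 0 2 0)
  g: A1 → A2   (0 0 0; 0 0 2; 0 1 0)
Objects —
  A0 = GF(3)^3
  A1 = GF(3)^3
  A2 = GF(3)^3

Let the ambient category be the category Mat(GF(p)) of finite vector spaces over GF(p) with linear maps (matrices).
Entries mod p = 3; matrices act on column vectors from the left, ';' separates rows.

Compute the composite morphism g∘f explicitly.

  e0=⟨1,0,0⟩ f→⟨0,0,0⟩ g→⟨0,0,0⟩
  e1=⟨0,1,0⟩ f→⟨1,0,2⟩ g→⟨0,1,0⟩
  e2=⟨0,0,1⟩ f→⟨1,1,0⟩ g→⟨0,0,1⟩
⟦path⟧: (0 0 0; 0 1 0; 0 0 1)

Answer: (0 0 0; 0 1 0; 0 0 1)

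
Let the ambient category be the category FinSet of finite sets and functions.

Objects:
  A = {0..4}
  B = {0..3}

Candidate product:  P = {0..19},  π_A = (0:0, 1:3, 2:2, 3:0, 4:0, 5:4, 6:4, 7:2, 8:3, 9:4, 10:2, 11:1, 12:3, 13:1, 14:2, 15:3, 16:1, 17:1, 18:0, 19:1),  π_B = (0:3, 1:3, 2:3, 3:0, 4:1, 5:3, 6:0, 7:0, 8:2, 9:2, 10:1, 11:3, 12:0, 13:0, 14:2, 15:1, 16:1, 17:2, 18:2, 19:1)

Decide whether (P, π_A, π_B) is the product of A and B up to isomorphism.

Answer: NOT A VALID PRODUCT — duplicate pair at indices 19,16

Work:
|A|·|B| = 5·4 = 20;  |P| = 20
Check the pairing map k ↦ (π_A(k), π_B(k)):
  0 : (0,3)
  1 : (3,3)
  2 : (2,3)
  3 : (0,0)
  4 : (0,1)
  5 : (4,3)
  6 : (4,0)
  7 : (2,0)
  8 : (3,2)
  9 : (4,2)
  10 : (2,1)
  11 : (1,3)
  12 : (3,0)
  13 : (1,0)
  14 : (2,2)
  15 : (3,1)
  16 : (1,1)
  17 : (1,2)
  18 : (0,2)
  19 : (1,1)  ✗ repeats pair of k=16
distinct pairs in image: 19 / 20 needed
  → (1,1) hit at k=16 and k=19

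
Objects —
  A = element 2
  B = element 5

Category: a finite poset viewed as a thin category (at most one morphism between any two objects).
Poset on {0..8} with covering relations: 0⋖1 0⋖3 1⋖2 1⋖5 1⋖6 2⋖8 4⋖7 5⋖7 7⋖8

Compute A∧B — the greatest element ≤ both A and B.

Common predecessors of 2,5: {0,1}
  0 <= 1
  1 <= 1
glb = 1

Answer: A∧B = 1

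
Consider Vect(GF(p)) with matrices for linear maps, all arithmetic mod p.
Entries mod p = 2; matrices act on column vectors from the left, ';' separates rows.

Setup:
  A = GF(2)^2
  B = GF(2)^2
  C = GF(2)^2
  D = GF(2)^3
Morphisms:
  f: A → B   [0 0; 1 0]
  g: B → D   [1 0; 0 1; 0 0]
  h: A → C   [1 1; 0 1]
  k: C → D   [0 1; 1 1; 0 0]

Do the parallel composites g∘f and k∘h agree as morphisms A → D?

Path 1 = f;g:
  e0=(1,0) f→(0,1) g→(0,1,0)
  e1=(0,1) f→(0,0) g→(0,0,0)
  composite₁ = [0 0; 1 0; 0 0]
Path 2 = h;k:
  e0=(1,0) h→(1,0) k→(0,1,0)
  e1=(0,1) h→(1,1) k→(1,0,0)
  composite₂ = [0 1; 1 0; 0 0]
Equal? distinct morphisms ✗

Answer: DOES NOT COMMUTE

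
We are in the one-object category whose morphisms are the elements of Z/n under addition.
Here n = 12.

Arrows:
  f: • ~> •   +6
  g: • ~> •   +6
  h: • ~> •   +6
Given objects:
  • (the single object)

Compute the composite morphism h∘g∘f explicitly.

  0 +6≡6 +6≡0 +6≡6  (mod 12)
result: +6

Answer: +6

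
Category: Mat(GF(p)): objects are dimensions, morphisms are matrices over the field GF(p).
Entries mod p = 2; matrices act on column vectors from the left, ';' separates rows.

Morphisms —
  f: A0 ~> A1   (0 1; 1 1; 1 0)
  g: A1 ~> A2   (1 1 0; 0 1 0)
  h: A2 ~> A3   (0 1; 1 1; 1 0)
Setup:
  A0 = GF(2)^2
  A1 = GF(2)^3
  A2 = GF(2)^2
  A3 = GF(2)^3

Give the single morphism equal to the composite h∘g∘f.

Answer: (1 1; 0 1; 1 0)

Derivation:
  e0=(1,0) f~>(0,1,1) g~>(1,1) h~>(1,0,1)
  e1=(0,1) f~>(1,1,0) g~>(0,1) h~>(1,1,0)
result: (1 1; 0 1; 1 0)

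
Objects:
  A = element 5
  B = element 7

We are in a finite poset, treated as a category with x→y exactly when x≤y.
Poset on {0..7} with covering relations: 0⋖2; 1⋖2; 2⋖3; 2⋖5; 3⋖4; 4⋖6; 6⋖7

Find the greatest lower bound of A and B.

Answer: A∧B = 2

Work:
Lower bounds of A=5 and B=7: {0,1,2}
  0 ≤ 2
  1 ≤ 2
  2 ≤ 2
glb = 2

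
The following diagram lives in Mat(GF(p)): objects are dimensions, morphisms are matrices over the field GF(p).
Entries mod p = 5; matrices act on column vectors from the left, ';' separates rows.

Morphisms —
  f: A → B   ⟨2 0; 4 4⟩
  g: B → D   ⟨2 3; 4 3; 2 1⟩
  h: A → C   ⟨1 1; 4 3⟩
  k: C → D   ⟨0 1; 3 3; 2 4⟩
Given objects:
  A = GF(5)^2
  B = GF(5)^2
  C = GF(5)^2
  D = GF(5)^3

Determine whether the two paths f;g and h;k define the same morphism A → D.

Answer: DOES NOT COMMUTE

Trace:
Path 1 = f;g:
  e0=⟨1,0⟩ f→⟨2,4⟩ g→⟨1,0,3⟩
  e1=⟨0,1⟩ f→⟨0,4⟩ g→⟨2,2,4⟩
  composite₁ = ⟨1 2; 0 2; 3 4⟩
Path 2 = h;k:
  e0=⟨1,0⟩ h→⟨1,4⟩ k→⟨4,0,3⟩
  e1=⟨0,1⟩ h→⟨1,3⟩ k→⟨3,2,4⟩
  composite₂ = ⟨4 3; 0 2; 3 4⟩
Equal? distinct morphisms ✗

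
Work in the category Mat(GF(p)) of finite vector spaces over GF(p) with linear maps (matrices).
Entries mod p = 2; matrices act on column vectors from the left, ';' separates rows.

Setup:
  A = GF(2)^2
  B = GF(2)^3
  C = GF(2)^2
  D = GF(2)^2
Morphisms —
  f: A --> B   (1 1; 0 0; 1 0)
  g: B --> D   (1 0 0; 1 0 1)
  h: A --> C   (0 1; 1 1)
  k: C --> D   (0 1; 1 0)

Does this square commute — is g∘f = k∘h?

Along f;g (path 1):
  e0=(1,0) f-->(1,0,1) g-->(1,0)
  e1=(0,1) f-->(1,0,0) g-->(1,1)
  ⟦path⟧₁ = (1 1; 0 1)
Along h;k (path 2):
  e0=(1,0) h-->(0,1) k-->(1,0)
  e1=(0,1) h-->(1,1) k-->(1,1)
  ⟦path⟧₂ = (1 1; 0 1)
Equal? equal; square commutes

Answer: COMMUTES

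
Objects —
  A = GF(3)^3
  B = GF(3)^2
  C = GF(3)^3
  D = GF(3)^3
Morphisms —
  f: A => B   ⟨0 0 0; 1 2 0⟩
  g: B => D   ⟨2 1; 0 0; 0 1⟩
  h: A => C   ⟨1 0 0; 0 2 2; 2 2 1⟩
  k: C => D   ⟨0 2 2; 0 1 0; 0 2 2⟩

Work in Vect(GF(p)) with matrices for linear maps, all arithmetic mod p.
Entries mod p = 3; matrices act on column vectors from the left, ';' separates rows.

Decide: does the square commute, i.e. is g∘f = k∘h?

Along f;g (path 1):
  e0=⟨1,0,0⟩ f=>⟨0,1⟩ g=>⟨1,0,1⟩
  e1=⟨0,1,0⟩ f=>⟨0,2⟩ g=>⟨2,0,2⟩
  e2=⟨0,0,1⟩ f=>⟨0,0⟩ g=>⟨0,0,0⟩
  result₁ = ⟨1 2 0; 0 0 0; 1 2 0⟩
Along h;k (path 2):
  e0=⟨1,0,0⟩ h=>⟨1,0,2⟩ k=>⟨1,0,1⟩
  e1=⟨0,1,0⟩ h=>⟨0,2,2⟩ k=>⟨2,2,2⟩
  e2=⟨0,0,1⟩ h=>⟨0,2,1⟩ k=>⟨0,2,0⟩
  result₂ = ⟨1 2 0; 0 2 2; 1 2 0⟩
Equal? differ; not commutative

Answer: DOES NOT COMMUTE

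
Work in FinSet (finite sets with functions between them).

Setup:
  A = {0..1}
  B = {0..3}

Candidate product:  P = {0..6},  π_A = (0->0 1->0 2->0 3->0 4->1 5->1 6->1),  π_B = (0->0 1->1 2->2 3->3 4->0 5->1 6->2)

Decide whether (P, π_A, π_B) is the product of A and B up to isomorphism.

|A|·|B| = 2·4 = 8;  |P| = 7
  → cardinalities differ; no bijection possible.

Answer: NOT A VALID PRODUCT — |P|=7 ≠ |A|·|B|=8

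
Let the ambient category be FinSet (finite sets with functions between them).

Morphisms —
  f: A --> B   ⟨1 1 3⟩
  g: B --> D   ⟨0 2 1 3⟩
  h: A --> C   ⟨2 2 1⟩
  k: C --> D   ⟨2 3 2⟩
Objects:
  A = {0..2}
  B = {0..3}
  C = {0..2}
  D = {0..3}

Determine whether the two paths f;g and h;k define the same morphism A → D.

Answer: COMMUTES

Derivation:
1) trace f;g:
  0 f-->1 g-->2
  1 f-->1 g-->2
  2 f-->3 g-->3
  ⟦path⟧₁ = ⟨2 2 3⟩
2) trace h;k:
  0 h-->2 k-->2
  1 h-->2 k-->2
  2 h-->1 k-->3
  ⟦path⟧₂ = ⟨2 2 3⟩
Equal? YES — commutes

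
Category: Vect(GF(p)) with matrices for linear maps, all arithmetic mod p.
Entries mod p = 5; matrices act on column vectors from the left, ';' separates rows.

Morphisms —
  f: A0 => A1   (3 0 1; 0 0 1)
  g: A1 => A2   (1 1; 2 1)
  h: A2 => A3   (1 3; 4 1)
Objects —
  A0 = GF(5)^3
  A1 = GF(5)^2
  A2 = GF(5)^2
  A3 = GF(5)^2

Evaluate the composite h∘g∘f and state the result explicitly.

Answer: (1 0 1; 3 0 1)

Trace:
  e0=⟨1,0,0⟩ f=>⟨3,0⟩ g=>⟨3,1⟩ h=>⟨1,3⟩
  e1=⟨0,1,0⟩ f=>⟨0,0⟩ g=>⟨0,0⟩ h=>⟨0,0⟩
  e2=⟨0,0,1⟩ f=>⟨1,1⟩ g=>⟨2,3⟩ h=>⟨1,1⟩
result: (1 0 1; 3 0 1)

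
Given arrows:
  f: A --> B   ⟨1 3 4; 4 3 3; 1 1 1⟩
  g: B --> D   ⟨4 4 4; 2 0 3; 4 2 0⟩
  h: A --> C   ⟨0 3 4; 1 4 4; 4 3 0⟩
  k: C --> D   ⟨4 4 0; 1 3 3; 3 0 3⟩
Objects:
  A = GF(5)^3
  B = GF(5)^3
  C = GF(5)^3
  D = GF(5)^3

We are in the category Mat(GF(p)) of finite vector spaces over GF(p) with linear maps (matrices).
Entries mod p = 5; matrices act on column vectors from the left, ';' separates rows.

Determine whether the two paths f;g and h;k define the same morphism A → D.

Path 1 = f;g:
  e0=⟨1,0,0⟩ f-->⟨1,4,1⟩ g-->⟨4,0,2⟩
  e1=⟨0,1,0⟩ f-->⟨3,3,1⟩ g-->⟨3,4,3⟩
  e2=⟨0,0,1⟩ f-->⟨4,3,1⟩ g-->⟨2,1,2⟩
  result₁ = ⟨4 3 2; 0 4 1; 2 3 2⟩
Path 2 = h;k:
  e0=⟨1,0,0⟩ h-->⟨0,1,4⟩ k-->⟨4,0,2⟩
  e1=⟨0,1,0⟩ h-->⟨3,4,3⟩ k-->⟨3,4,3⟩
  e2=⟨0,0,1⟩ h-->⟨4,4,0⟩ k-->⟨2,1,2⟩
  result₂ = ⟨4 3 2; 0 4 1; 2 3 2⟩
Equal? YES — commutes

Answer: COMMUTES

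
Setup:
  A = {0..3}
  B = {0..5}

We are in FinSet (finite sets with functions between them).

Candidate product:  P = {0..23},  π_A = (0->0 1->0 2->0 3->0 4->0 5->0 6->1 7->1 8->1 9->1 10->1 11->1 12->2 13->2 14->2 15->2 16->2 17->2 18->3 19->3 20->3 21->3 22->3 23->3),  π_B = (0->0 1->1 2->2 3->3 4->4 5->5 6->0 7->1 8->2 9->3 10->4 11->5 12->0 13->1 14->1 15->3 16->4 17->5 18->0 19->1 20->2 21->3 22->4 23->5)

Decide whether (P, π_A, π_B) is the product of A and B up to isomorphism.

Answer: NOT A VALID PRODUCT — duplicate pair at indices 13,14

Trace:
|A|·|B| = 4·6 = 24;  |P| = 24
Check the pairing map k ↦ (π_A(k), π_B(k)):
  0 -> (0,0)
  1 -> (0,1)
  2 -> (0,2)
  3 -> (0,3)
  4 -> (0,4)
  5 -> (0,5)
  6 -> (1,0)
  7 -> (1,1)
  8 -> (1,2)
  9 -> (1,3)
  10 -> (1,4)
  11 -> (1,5)
  12 -> (2,0)
  13 -> (2,1)
  14 -> (2,1)  ✗ repeats pair of k=13
  15 -> (2,3)
  16 -> (2,4)
  17 -> (2,5)
  18 -> (3,0)
  19 -> (3,1)
  20 -> (3,2)
  21 -> (3,3)
  22 -> (3,4)
  23 -> (3,5)
distinct pairs in image: 23 / 24 needed
  → (2,1) hit at k=13 and k=14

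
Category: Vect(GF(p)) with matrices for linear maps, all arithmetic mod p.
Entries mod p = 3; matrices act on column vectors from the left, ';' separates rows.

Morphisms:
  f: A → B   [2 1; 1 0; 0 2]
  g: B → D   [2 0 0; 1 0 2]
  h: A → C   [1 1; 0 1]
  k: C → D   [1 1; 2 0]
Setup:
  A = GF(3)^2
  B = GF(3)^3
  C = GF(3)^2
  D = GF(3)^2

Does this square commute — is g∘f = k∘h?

Answer: COMMUTES

Work:
Along f;g (path 1):
  e0=⟨1,0⟩ f→⟨2,1,0⟩ g→⟨1,2⟩
  e1=⟨0,1⟩ f→⟨1,0,2⟩ g→⟨2,2⟩
  composite₁ = [1 2; 2 2]
Along h;k (path 2):
  e0=⟨1,0⟩ h→⟨1,0⟩ k→⟨1,2⟩
  e1=⟨0,1⟩ h→⟨1,1⟩ k→⟨2,2⟩
  composite₂ = [1 2; 2 2]
Equal? equal; square commutes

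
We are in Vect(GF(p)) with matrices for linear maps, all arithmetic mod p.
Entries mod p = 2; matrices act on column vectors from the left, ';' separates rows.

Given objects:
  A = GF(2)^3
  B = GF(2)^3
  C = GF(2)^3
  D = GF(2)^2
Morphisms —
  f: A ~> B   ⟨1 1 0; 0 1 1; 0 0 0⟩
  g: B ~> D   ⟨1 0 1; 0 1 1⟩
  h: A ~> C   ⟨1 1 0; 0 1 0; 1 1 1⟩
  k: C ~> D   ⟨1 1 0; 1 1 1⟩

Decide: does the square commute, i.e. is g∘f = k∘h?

Path 1 = f;g:
  e0=⟨1,0,0⟩ f~>⟨1,0,0⟩ g~>⟨1,0⟩
  e1=⟨0,1,0⟩ f~>⟨1,1,0⟩ g~>⟨1,1⟩
  e2=⟨0,0,1⟩ f~>⟨0,1,0⟩ g~>⟨0,1⟩
  result₁ = ⟨1 1 0; 0 1 1⟩
Path 2 = h;k:
  e0=⟨1,0,0⟩ h~>⟨1,0,1⟩ k~>⟨1,0⟩
  e1=⟨0,1,0⟩ h~>⟨1,1,1⟩ k~>⟨0,1⟩
  e2=⟨0,0,1⟩ h~>⟨0,0,1⟩ k~>⟨0,1⟩
  result₂ = ⟨1 0 0; 0 1 1⟩
Equal? NO — does not commute

Answer: DOES NOT COMMUTE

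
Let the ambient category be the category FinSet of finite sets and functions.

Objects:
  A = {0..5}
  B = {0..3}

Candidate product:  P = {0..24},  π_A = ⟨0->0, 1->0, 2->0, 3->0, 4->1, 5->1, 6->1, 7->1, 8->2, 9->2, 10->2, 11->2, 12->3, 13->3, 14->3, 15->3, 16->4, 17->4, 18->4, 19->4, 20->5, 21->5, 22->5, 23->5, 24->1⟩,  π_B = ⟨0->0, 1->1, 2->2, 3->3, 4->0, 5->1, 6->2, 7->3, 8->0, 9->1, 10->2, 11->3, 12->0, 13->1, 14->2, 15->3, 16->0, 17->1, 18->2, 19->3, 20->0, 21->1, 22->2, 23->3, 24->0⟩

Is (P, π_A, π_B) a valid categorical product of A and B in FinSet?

|A|·|B| = 6·4 = 24;  |P| = 25
  → cardinalities differ; no bijection possible.

Answer: NOT A VALID PRODUCT — |P|=25 ≠ |A|·|B|=24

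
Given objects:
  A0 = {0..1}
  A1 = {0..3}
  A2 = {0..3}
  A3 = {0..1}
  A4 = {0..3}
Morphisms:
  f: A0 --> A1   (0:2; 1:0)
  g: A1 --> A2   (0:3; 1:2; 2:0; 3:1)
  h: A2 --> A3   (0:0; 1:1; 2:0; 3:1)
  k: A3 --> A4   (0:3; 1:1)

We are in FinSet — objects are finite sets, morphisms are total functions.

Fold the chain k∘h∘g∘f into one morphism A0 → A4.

  0 f-->2 g-->0 h-->0 k-->3
  1 f-->0 g-->3 h-->1 k-->1
composite: (0:3; 1:1)

Answer: (0:3; 1:1)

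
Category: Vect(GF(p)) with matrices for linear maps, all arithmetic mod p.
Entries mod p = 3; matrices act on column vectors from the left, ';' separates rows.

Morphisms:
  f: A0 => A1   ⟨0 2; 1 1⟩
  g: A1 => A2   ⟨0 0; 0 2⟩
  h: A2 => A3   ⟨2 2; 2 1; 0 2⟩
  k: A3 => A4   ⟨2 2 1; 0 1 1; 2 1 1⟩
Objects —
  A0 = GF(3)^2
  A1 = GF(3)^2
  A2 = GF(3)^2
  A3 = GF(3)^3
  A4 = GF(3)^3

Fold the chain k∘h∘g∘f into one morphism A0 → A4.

Answer: ⟨1 1; 0 0; 2 2⟩

Work:
  e0=⟨1,0⟩ f=>⟨0,1⟩ g=>⟨0,2⟩ h=>⟨1,2,1⟩ k=>⟨1,0,2⟩
  e1=⟨0,1⟩ f=>⟨2,1⟩ g=>⟨0,2⟩ h=>⟨1,2,1⟩ k=>⟨1,0,2⟩
composite: ⟨1 1; 0 0; 2 2⟩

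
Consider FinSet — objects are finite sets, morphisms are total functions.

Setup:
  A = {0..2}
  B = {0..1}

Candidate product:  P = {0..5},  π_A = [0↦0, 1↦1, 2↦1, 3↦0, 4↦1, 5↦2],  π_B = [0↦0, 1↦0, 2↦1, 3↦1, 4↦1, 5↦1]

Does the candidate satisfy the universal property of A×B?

Answer: NOT A VALID PRODUCT — duplicate pair at indices 4,2

Work:
|A|·|B| = 3·2 = 6;  |P| = 6
Check the pairing map k ↦ (π_A(k), π_B(k)):
  0 ↦ (0,0)
  1 ↦ (1,0)
  2 ↦ (1,1)
  3 ↦ (0,1)
  4 ↦ (1,1)  ✗ repeats pair of k=2
  5 ↦ (2,1)
distinct pairs in image: 5 / 6 needed
  → (1,1) hit at k=2 and k=4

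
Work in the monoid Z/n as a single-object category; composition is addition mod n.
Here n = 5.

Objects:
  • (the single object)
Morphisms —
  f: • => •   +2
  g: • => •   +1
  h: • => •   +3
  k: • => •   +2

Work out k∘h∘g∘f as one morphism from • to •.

  0 +2≡2 +1≡3 +3≡1 +2≡3  (mod 5)
⟦path⟧: +3

Answer: +3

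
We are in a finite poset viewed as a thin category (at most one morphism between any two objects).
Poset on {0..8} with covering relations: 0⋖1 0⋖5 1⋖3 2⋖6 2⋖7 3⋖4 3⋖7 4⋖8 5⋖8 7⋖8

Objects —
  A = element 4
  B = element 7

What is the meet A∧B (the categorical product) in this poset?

Answer: A∧B = 3

Trace:
{x : x<=A ∧ x<=B} = {0,1,3}  (A=4, B=7)
  0 <= 3
  1 <= 3
  3 <= 3
glb = 3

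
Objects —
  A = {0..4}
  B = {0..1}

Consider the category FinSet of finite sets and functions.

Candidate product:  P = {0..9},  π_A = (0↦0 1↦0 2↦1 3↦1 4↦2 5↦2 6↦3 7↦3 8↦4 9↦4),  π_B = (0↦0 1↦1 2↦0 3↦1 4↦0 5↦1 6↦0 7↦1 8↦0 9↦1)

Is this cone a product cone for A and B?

Answer: VALID PRODUCT

Derivation:
|A|·|B| = 5·2 = 10;  |P| = 10
Check the pairing map k ↦ (π_A(k), π_B(k)):
  0 ↦ (0,0)
  1 ↦ (0,1)
  2 ↦ (1,0)
  3 ↦ (1,1)
  4 ↦ (2,0)
  5 ↦ (2,1)
  6 ↦ (3,0)
  7 ↦ (3,1)
  8 ↦ (4,0)
  9 ↦ (4,1)
distinct pairs in image: 10 / 10 needed
  → bijection onto A×B; projections well-typed.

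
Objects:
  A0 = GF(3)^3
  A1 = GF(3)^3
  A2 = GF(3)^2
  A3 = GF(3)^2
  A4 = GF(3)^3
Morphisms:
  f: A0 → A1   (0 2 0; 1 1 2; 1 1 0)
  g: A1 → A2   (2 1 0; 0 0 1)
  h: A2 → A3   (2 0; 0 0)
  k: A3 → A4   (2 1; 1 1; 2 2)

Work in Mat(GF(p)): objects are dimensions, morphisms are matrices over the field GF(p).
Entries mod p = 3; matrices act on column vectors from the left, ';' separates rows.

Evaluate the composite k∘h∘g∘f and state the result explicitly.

  e0=[1,0,0] f→[0,1,1] g→[1,1] h→[2,0] k→[1,2,1]
  e1=[0,1,0] f→[2,1,1] g→[2,1] h→[1,0] k→[2,1,2]
  e2=[0,0,1] f→[0,2,0] g→[2,0] h→[1,0] k→[2,1,2]
⟦path⟧: (1 2 2; 2 1 1; 1 2 2)

Answer: (1 2 2; 2 1 1; 1 2 2)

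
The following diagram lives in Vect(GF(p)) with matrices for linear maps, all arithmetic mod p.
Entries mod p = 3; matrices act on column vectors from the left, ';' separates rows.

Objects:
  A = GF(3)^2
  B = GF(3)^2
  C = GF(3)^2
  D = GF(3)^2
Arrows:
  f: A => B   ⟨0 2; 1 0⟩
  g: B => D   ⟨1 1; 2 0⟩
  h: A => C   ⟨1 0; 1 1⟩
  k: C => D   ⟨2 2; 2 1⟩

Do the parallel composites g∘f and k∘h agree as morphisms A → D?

Answer: COMMUTES

Trace:
1) trace f;g:
  e0=⟨1,0⟩ f=>⟨0,1⟩ g=>⟨1,0⟩
  e1=⟨0,1⟩ f=>⟨2,0⟩ g=>⟨2,1⟩
  result₁ = ⟨1 2; 0 1⟩
2) trace h;k:
  e0=⟨1,0⟩ h=>⟨1,1⟩ k=>⟨1,0⟩
  e1=⟨0,1⟩ h=>⟨0,1⟩ k=>⟨2,1⟩
  result₂ = ⟨1 2; 0 1⟩
Equal? same morphism ✓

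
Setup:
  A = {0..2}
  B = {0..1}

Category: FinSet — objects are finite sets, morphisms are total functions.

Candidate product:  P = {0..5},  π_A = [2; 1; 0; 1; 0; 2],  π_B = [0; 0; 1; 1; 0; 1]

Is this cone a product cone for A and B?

Answer: VALID PRODUCT

Work:
|A|·|B| = 3·2 = 6;  |P| = 6
Check the pairing map k ↦ (π_A(k), π_B(k)):
  0 ↦ (2,0)
  1 ↦ (1,0)
  2 ↦ (0,1)
  3 ↦ (1,1)
  4 ↦ (0,0)
  5 ↦ (2,1)
distinct pairs in image: 6 / 6 needed
  → bijection onto A×B; projections well-typed.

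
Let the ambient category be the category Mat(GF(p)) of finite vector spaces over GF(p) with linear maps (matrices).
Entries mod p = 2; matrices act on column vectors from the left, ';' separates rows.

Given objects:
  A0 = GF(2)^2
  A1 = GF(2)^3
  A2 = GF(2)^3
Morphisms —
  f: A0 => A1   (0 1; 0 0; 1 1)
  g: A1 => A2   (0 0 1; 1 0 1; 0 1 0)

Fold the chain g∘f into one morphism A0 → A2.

Answer: (1 1; 1 0; 0 0)

Trace:
  e0=⟨1,0⟩ f=>⟨0,0,1⟩ g=>⟨1,1,0⟩
  e1=⟨0,1⟩ f=>⟨1,0,1⟩ g=>⟨1,0,0⟩
⟦path⟧: (1 1; 1 0; 0 0)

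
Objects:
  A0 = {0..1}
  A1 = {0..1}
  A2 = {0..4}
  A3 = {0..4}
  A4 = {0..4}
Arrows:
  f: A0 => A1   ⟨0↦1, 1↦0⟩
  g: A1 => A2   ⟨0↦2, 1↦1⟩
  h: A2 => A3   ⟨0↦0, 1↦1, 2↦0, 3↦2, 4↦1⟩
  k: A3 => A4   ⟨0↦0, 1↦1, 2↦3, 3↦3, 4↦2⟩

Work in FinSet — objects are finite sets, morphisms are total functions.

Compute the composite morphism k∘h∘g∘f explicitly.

  0 f=>1 g=>1 h=>1 k=>1
  1 f=>0 g=>2 h=>0 k=>0
composite: ⟨0↦1, 1↦0⟩

Answer: ⟨0↦1, 1↦0⟩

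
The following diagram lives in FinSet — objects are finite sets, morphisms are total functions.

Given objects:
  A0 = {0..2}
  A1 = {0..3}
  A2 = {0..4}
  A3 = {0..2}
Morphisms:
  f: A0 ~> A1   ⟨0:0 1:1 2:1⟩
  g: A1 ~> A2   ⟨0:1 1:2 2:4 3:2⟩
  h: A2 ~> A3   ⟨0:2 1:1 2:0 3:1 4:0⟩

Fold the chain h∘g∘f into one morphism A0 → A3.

Answer: ⟨0:1 1:0 2:0⟩

Derivation:
  0 f~>0 g~>1 h~>1
  1 f~>1 g~>2 h~>0
  2 f~>1 g~>2 h~>0
composite: ⟨0:1 1:0 2:0⟩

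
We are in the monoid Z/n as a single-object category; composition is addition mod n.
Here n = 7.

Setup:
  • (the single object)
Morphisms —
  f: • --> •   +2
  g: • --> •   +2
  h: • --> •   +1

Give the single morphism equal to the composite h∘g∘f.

  0 +2≡2 +2≡4 +1≡5  (mod 7)
result: +5

Answer: +5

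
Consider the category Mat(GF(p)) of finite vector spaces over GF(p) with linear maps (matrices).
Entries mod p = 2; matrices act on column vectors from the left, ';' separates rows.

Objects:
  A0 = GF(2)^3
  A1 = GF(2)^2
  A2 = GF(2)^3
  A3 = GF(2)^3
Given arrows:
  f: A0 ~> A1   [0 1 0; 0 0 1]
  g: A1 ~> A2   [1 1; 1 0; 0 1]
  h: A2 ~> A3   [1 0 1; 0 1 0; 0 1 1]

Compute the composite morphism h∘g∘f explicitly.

  e0=(1,0,0) f~>(0,0) g~>(0,0,0) h~>(0,0,0)
  e1=(0,1,0) f~>(1,0) g~>(1,1,0) h~>(1,1,1)
  e2=(0,0,1) f~>(0,1) g~>(1,0,1) h~>(0,0,1)
composite: [0 1 0; 0 1 0; 0 1 1]

Answer: [0 1 0; 0 1 0; 0 1 1]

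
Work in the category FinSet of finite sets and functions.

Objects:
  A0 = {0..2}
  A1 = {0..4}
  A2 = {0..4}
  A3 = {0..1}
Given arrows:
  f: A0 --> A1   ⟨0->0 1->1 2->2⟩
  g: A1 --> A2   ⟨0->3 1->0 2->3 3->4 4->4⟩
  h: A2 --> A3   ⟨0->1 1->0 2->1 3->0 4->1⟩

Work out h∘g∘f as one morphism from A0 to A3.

Answer: ⟨0->0 1->1 2->0⟩

Work:
  0 f-->0 g-->3 h-->0
  1 f-->1 g-->0 h-->1
  2 f-->2 g-->3 h-->0
composite: ⟨0->0 1->1 2->0⟩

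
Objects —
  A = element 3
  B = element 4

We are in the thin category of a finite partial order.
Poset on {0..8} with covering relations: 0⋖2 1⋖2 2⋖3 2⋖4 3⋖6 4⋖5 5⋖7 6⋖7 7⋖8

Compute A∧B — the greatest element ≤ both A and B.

{x : x⊑A ∧ x⊑B} = {0,1,2}  (A=3, B=4)
  0 ⊑ 2
  1 ⊑ 2
  2 ⊑ 2
glb = 2

Answer: A∧B = 2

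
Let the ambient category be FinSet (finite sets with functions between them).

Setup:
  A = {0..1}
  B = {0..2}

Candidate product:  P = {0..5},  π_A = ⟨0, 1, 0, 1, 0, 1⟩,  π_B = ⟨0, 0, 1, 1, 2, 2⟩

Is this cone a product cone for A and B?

|A|·|B| = 2·3 = 6;  |P| = 6
Check the pairing map k ↦ (π_A(k), π_B(k)):
  0 : (0,0)
  1 : (1,0)
  2 : (0,1)
  3 : (1,1)
  4 : (0,2)
  5 : (1,2)
distinct pairs in image: 6 / 6 needed
  → bijection onto A×B; projections well-typed.

Answer: VALID PRODUCT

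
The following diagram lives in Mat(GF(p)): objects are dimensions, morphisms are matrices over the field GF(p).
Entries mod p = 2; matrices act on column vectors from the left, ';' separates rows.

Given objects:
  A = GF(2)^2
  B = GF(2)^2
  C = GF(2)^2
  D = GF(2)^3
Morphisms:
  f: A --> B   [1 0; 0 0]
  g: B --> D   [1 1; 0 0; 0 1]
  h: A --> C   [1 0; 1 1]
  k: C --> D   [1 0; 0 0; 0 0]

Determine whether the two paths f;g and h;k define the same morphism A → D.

1) trace f;g:
  e0=[1,0] f-->[1,0] g-->[1,0,0]
  e1=[0,1] f-->[0,0] g-->[0,0,0]
  ⟦path⟧₁ = [1 0; 0 0; 0 0]
2) trace h;k:
  e0=[1,0] h-->[1,1] k-->[1,0,0]
  e1=[0,1] h-->[0,1] k-->[0,0,0]
  ⟦path⟧₂ = [1 0; 0 0; 0 0]
Equal? YES — commutes

Answer: COMMUTES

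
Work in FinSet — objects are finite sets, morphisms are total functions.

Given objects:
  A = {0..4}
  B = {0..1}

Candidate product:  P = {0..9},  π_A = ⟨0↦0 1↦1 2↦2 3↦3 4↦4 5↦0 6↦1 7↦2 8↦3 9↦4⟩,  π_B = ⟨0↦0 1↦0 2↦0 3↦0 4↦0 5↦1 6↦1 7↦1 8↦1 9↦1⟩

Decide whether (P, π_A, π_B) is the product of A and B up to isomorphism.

Answer: VALID PRODUCT

Work:
|A|·|B| = 5·2 = 10;  |P| = 10
Check the pairing map k ↦ (π_A(k), π_B(k)):
  0 ↦ (0,0)
  1 ↦ (1,0)
  2 ↦ (2,0)
  3 ↦ (3,0)
  4 ↦ (4,0)
  5 ↦ (0,1)
  6 ↦ (1,1)
  7 ↦ (2,1)
  8 ↦ (3,1)
  9 ↦ (4,1)
distinct pairs in image: 10 / 10 needed
  → bijection onto A×B; projections well-typed.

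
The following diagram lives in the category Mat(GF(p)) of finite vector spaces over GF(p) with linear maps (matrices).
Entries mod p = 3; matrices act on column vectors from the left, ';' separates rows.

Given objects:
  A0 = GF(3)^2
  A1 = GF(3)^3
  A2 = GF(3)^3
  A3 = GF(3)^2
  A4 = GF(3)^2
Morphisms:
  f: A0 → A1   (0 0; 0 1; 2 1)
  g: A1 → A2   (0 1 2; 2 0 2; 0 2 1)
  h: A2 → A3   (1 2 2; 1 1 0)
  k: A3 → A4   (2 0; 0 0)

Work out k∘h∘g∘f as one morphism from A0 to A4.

Answer: (2 2; 0 0)

Derivation:
  e0=[1,0] f→[0,0,2] g→[1,1,2] h→[1,2] k→[2,0]
  e1=[0,1] f→[0,1,1] g→[0,2,0] h→[1,2] k→[2,0]
result: (2 2; 0 0)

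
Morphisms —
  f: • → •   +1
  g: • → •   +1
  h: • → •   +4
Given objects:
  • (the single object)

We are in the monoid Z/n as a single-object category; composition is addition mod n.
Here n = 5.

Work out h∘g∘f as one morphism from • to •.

Answer: +1

Derivation:
  0 +1≡1 +1≡2 +4≡1  (mod 5)
result: +1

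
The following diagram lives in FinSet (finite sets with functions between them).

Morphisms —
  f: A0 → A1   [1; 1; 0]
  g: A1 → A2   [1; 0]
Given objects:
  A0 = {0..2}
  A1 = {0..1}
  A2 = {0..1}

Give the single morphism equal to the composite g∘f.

Answer: [0; 0; 1]

Trace:
  0 f→1 g→0
  1 f→1 g→0
  2 f→0 g→1
result: [0; 0; 1]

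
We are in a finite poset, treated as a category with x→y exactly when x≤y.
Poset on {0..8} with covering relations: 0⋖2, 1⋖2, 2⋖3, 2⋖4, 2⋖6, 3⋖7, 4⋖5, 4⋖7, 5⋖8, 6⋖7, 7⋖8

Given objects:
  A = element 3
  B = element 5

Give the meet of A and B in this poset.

Answer: A∧B = 2

Work:
Common predecessors of 3,5: {0,1,2}
  0 ⊑ 2
  1 ⊑ 2
  2 ⊑ 2
glb = 2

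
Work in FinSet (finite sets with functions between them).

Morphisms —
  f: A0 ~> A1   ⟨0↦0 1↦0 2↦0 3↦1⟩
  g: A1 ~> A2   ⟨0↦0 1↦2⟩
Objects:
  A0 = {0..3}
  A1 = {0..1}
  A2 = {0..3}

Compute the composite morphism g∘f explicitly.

  0 f~>0 g~>0
  1 f~>0 g~>0
  2 f~>0 g~>0
  3 f~>1 g~>2
result: ⟨0↦0 1↦0 2↦0 3↦2⟩

Answer: ⟨0↦0 1↦0 2↦0 3↦2⟩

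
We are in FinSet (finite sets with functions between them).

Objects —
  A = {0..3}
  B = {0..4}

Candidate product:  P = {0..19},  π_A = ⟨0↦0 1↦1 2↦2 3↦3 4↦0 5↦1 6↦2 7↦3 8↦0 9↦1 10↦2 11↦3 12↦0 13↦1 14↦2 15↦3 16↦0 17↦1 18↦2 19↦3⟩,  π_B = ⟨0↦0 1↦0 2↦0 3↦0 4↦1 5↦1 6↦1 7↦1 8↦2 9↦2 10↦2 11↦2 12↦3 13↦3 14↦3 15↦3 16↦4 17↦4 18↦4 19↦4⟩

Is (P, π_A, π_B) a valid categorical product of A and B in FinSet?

Answer: VALID PRODUCT

Trace:
|A|·|B| = 4·5 = 20;  |P| = 20
Check the pairing map k ↦ (π_A(k), π_B(k)):
  0 ↦ (0,0)
  1 ↦ (1,0)
  2 ↦ (2,0)
  3 ↦ (3,0)
  4 ↦ (0,1)
  5 ↦ (1,1)
  6 ↦ (2,1)
  7 ↦ (3,1)
  8 ↦ (0,2)
  9 ↦ (1,2)
  10 ↦ (2,2)
  11 ↦ (3,2)
  12 ↦ (0,3)
  13 ↦ (1,3)
  14 ↦ (2,3)
  15 ↦ (3,3)
  16 ↦ (0,4)
  17 ↦ (1,4)
  18 ↦ (2,4)
  19 ↦ (3,4)
distinct pairs in image: 20 / 20 needed
  → bijection onto A×B; projections well-typed.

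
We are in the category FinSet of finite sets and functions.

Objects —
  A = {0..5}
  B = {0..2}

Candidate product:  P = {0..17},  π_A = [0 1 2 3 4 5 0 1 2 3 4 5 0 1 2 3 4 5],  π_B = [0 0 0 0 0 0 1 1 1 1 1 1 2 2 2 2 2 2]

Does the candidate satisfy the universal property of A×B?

Answer: VALID PRODUCT

Work:
|A|·|B| = 6·3 = 18;  |P| = 18
Check the pairing map k ↦ (π_A(k), π_B(k)):
  0 ↦ (0,0)
  1 ↦ (1,0)
  2 ↦ (2,0)
  3 ↦ (3,0)
  4 ↦ (4,0)
  5 ↦ (5,0)
  6 ↦ (0,1)
  7 ↦ (1,1)
  8 ↦ (2,1)
  9 ↦ (3,1)
  10 ↦ (4,1)
  11 ↦ (5,1)
  12 ↦ (0,2)
  13 ↦ (1,2)
  14 ↦ (2,2)
  15 ↦ (3,2)
  16 ↦ (4,2)
  17 ↦ (5,2)
distinct pairs in image: 18 / 18 needed
  → bijection onto A×B; projections well-typed.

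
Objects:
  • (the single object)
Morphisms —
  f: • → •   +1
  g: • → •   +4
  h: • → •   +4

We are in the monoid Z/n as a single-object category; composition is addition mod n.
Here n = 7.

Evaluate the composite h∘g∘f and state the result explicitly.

  0 +1≡1 +4≡5 +4≡2  (mod 7)
⟦path⟧: +2

Answer: +2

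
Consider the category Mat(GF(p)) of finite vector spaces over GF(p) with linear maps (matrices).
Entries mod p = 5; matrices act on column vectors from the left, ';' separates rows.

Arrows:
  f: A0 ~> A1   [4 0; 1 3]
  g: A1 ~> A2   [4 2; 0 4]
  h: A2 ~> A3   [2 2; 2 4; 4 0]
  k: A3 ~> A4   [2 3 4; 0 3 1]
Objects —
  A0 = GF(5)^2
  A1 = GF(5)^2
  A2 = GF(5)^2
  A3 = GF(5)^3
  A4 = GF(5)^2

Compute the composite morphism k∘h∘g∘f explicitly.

Answer: [2 3; 3 4]

Work:
  e0=[1,0] f~>[4,1] g~>[3,4] h~>[4,2,2] k~>[2,3]
  e1=[0,1] f~>[0,3] g~>[1,2] h~>[1,0,4] k~>[3,4]
⟦path⟧: [2 3; 3 4]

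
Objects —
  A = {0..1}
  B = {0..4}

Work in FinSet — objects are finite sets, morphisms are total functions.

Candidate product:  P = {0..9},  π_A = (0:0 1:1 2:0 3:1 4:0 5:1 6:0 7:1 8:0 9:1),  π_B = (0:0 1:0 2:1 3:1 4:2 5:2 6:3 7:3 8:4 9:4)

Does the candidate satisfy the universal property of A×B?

Answer: VALID PRODUCT

Trace:
|A|·|B| = 2·5 = 10;  |P| = 10
Check the pairing map k ↦ (π_A(k), π_B(k)):
  0 : (0,0)
  1 : (1,0)
  2 : (0,1)
  3 : (1,1)
  4 : (0,2)
  5 : (1,2)
  6 : (0,3)
  7 : (1,3)
  8 : (0,4)
  9 : (1,4)
distinct pairs in image: 10 / 10 needed
  → bijection onto A×B; projections well-typed.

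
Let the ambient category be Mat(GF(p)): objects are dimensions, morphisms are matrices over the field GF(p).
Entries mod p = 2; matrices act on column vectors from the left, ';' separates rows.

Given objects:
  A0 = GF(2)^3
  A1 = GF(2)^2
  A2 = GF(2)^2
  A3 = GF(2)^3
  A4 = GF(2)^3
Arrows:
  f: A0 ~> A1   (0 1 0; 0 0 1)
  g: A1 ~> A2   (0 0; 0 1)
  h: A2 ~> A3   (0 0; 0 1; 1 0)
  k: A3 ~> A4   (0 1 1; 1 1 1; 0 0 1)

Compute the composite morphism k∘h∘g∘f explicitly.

Answer: (0 0 1; 0 0 1; 0 0 0)

Derivation:
  e0=[1,0,0] f~>[0,0] g~>[0,0] h~>[0,0,0] k~>[0,0,0]
  e1=[0,1,0] f~>[1,0] g~>[0,0] h~>[0,0,0] k~>[0,0,0]
  e2=[0,0,1] f~>[0,1] g~>[0,1] h~>[0,1,0] k~>[1,1,0]
⟦path⟧: (0 0 1; 0 0 1; 0 0 0)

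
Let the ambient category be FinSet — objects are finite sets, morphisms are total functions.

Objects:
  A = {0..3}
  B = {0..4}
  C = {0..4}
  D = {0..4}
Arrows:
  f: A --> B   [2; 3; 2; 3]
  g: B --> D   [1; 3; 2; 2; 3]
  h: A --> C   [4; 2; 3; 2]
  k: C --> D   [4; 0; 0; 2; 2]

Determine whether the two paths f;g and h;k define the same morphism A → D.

1) trace f;g:
  0 f-->2 g-->2
  1 f-->3 g-->2
  2 f-->2 g-->2
  3 f-->3 g-->2
  result₁ = [2; 2; 2; 2]
2) trace h;k:
  0 h-->4 k-->2
  1 h-->2 k-->0
  2 h-->3 k-->2
  3 h-->2 k-->0
  result₂ = [2; 0; 2; 0]
Equal? NO — does not commute

Answer: DOES NOT COMMUTE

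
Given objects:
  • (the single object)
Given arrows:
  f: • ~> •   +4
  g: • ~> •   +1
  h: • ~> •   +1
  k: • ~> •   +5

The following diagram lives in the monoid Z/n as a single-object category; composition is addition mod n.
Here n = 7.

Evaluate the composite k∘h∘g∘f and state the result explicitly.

Answer: +4

Trace:
  0 +4≡4 +1≡5 +1≡6 +5≡4  (mod 7)
⟦path⟧: +4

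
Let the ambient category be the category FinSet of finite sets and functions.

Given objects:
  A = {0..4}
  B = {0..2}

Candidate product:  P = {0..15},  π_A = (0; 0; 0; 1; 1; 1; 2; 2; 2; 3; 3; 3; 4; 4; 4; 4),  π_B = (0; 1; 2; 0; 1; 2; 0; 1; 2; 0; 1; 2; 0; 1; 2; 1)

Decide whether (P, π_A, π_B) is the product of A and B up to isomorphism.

|A|·|B| = 5·3 = 15;  |P| = 16
  → cardinalities differ; no bijection possible.

Answer: NOT A VALID PRODUCT — |P|=16 ≠ |A|·|B|=15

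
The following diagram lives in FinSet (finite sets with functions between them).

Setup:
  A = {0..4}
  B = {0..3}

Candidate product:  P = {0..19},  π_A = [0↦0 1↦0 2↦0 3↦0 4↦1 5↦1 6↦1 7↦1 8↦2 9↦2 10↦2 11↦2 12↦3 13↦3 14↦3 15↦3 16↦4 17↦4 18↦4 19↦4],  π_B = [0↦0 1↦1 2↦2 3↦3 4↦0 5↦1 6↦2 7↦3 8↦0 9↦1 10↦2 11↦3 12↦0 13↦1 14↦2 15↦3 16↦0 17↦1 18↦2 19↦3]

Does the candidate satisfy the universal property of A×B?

|A|·|B| = 5·4 = 20;  |P| = 20
Check the pairing map k ↦ (π_A(k), π_B(k)):
  0 ↦ (0,0)
  1 ↦ (0,1)
  2 ↦ (0,2)
  3 ↦ (0,3)
  4 ↦ (1,0)
  5 ↦ (1,1)
  6 ↦ (1,2)
  7 ↦ (1,3)
  8 ↦ (2,0)
  9 ↦ (2,1)
  10 ↦ (2,2)
  11 ↦ (2,3)
  12 ↦ (3,0)
  13 ↦ (3,1)
  14 ↦ (3,2)
  15 ↦ (3,3)
  16 ↦ (4,0)
  17 ↦ (4,1)
  18 ↦ (4,2)
  19 ↦ (4,3)
distinct pairs in image: 20 / 20 needed
  → bijection onto A×B; projections well-typed.

Answer: VALID PRODUCT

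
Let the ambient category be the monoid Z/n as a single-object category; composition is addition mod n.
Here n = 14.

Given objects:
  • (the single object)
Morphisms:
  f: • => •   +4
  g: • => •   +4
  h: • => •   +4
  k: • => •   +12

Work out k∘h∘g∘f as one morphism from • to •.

Answer: +10

Work:
  0 +4≡4 +4≡8 +4≡12 +12≡10  (mod 14)
composite: +10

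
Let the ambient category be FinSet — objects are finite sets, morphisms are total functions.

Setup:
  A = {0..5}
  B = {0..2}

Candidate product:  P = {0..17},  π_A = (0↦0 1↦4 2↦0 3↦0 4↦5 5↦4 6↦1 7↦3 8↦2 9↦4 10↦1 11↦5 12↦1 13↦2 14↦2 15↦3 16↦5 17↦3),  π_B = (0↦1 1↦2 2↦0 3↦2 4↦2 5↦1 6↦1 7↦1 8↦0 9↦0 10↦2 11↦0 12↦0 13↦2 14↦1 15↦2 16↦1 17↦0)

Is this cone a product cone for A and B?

Answer: VALID PRODUCT

Derivation:
|A|·|B| = 6·3 = 18;  |P| = 18
Check the pairing map k ↦ (π_A(k), π_B(k)):
  0 ↦ (0,1)
  1 ↦ (4,2)
  2 ↦ (0,0)
  3 ↦ (0,2)
  4 ↦ (5,2)
  5 ↦ (4,1)
  6 ↦ (1,1)
  7 ↦ (3,1)
  8 ↦ (2,0)
  9 ↦ (4,0)
  10 ↦ (1,2)
  11 ↦ (5,0)
  12 ↦ (1,0)
  13 ↦ (2,2)
  14 ↦ (2,1)
  15 ↦ (3,2)
  16 ↦ (5,1)
  17 ↦ (3,0)
distinct pairs in image: 18 / 18 needed
  → bijection onto A×B; projections well-typed.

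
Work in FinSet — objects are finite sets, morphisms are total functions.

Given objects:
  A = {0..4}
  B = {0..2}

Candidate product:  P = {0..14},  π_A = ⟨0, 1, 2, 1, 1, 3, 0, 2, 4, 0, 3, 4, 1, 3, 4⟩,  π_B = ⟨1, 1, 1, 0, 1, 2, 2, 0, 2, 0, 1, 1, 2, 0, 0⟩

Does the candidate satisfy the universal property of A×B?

Answer: NOT A VALID PRODUCT — duplicate pair at indices 1,4

Derivation:
|A|·|B| = 5·3 = 15;  |P| = 15
Check the pairing map k ↦ (π_A(k), π_B(k)):
  0 : (0,1)
  1 : (1,1)
  2 : (2,1)
  3 : (1,0)
  4 : (1,1)  ✗ repeats pair of k=1
  5 : (3,2)
  6 : (0,2)
  7 : (2,0)
  8 : (4,2)
  9 : (0,0)
  10 : (3,1)
  11 : (4,1)
  12 : (1,2)
  13 : (3,0)
  14 : (4,0)
distinct pairs in image: 14 / 15 needed
  → (1,1) hit at k=1 and k=4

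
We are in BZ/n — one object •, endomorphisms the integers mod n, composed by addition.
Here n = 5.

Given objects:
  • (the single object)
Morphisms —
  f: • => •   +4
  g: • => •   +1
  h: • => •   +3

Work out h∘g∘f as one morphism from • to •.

  0 +4≡4 +1≡0 +3≡3  (mod 5)
composite: +3

Answer: +3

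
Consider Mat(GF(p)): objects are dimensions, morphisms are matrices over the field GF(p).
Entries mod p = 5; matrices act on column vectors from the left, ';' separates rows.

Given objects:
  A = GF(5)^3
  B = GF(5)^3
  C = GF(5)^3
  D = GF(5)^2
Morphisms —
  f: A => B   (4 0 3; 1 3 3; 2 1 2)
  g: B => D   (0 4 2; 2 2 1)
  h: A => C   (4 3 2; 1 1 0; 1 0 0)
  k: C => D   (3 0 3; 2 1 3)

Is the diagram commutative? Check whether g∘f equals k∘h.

Path 1 = f;g:
  e0=(1,0,0) f=>(4,1,2) g=>(3,2)
  e1=(0,1,0) f=>(0,3,1) g=>(4,2)
  e2=(0,0,1) f=>(3,3,2) g=>(1,4)
  ⟦path⟧₁ = (3 4 1; 2 2 4)
Path 2 = h;k:
  e0=(1,0,0) h=>(4,1,1) k=>(0,2)
  e1=(0,1,0) h=>(3,1,0) k=>(4,2)
  e2=(0,0,1) h=>(2,0,0) k=>(1,4)
  ⟦path⟧₂ = (0 4 1; 2 2 4)
Equal? NO — does not commute

Answer: DOES NOT COMMUTE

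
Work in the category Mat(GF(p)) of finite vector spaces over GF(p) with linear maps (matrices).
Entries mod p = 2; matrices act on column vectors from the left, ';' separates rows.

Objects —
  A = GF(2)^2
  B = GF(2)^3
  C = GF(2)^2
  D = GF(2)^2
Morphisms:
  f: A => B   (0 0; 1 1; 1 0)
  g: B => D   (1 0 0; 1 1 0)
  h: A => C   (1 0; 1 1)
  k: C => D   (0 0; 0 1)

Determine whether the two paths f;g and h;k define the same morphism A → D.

Along f;g (path 1):
  e0=⟨1,0⟩ f=>⟨0,1,1⟩ g=>⟨0,1⟩
  e1=⟨0,1⟩ f=>⟨0,1,0⟩ g=>⟨0,1⟩
  result₁ = (0 0; 1 1)
Along h;k (path 2):
  e0=⟨1,0⟩ h=>⟨1,1⟩ k=>⟨0,1⟩
  e1=⟨0,1⟩ h=>⟨0,1⟩ k=>⟨0,1⟩
  result₂ = (0 0; 1 1)
Equal? same morphism ✓

Answer: COMMUTES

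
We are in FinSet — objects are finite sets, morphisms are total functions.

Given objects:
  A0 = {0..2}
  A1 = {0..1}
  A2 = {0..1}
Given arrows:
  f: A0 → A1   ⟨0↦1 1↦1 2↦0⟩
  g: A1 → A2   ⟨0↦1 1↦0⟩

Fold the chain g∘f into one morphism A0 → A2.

  0 f→1 g→0
  1 f→1 g→0
  2 f→0 g→1
composite: ⟨0↦0 1↦0 2↦1⟩

Answer: ⟨0↦0 1↦0 2↦1⟩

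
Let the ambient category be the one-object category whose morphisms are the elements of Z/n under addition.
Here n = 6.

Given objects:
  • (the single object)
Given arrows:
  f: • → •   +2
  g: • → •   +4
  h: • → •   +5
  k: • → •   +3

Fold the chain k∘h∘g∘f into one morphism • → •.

Answer: +2

Work:
  0 +2≡2 +4≡0 +5≡5 +3≡2  (mod 6)
composite: +2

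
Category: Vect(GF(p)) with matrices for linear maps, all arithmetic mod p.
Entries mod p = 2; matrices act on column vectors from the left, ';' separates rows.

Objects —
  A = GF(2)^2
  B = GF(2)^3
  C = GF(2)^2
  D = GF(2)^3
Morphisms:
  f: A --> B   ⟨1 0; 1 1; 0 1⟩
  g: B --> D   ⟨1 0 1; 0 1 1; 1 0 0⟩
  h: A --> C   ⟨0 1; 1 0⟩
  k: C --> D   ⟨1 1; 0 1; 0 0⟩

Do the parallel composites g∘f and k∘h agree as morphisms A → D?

Answer: DOES NOT COMMUTE

Work:
1) trace f;g:
  e0=[1,0] f-->[1,1,0] g-->[1,1,1]
  e1=[0,1] f-->[0,1,1] g-->[1,0,0]
  result₁ = ⟨1 1; 1 0; 1 0⟩
2) trace h;k:
  e0=[1,0] h-->[0,1] k-->[1,1,0]
  e1=[0,1] h-->[1,0] k-->[1,0,0]
  result₂ = ⟨1 1; 1 0; 0 0⟩
Equal? NO — does not commute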